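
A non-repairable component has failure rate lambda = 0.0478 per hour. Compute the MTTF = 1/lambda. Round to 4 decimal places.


lambda = 0.0478
MTTF = 1 / 0.0478
MTTF = 20.9205

20.9205


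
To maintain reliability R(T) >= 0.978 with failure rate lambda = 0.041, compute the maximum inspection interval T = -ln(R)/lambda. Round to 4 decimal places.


R_target = 0.978
lambda = 0.041
-ln(0.978) = 0.0222
T = 0.0222 / 0.041
T = 0.5426

0.5426


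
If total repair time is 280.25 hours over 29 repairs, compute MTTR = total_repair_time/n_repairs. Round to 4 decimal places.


total_repair_time = 280.25
n_repairs = 29
MTTR = 280.25 / 29
MTTR = 9.6638

9.6638


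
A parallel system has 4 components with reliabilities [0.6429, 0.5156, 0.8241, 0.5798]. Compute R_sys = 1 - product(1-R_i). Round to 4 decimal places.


Components: [0.6429, 0.5156, 0.8241, 0.5798]
(1 - 0.6429) = 0.3571, running product = 0.3571
(1 - 0.5156) = 0.4844, running product = 0.173
(1 - 0.8241) = 0.1759, running product = 0.0304
(1 - 0.5798) = 0.4202, running product = 0.0128
Product of (1-R_i) = 0.0128
R_sys = 1 - 0.0128 = 0.9872

0.9872


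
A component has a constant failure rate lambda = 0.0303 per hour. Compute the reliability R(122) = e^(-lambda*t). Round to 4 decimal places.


lambda = 0.0303
t = 122
lambda * t = 3.6966
R(t) = e^(-3.6966)
R(t) = 0.0248

0.0248


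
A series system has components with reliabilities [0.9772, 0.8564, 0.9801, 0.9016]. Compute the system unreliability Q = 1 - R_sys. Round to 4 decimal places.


Components: [0.9772, 0.8564, 0.9801, 0.9016]
After component 1: product = 0.9772
After component 2: product = 0.8369
After component 3: product = 0.8202
After component 4: product = 0.7395
R_sys = 0.7395
Q = 1 - 0.7395 = 0.2605

0.2605


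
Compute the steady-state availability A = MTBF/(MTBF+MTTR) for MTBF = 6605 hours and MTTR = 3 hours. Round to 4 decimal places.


MTBF = 6605
MTTR = 3
MTBF + MTTR = 6608
A = 6605 / 6608
A = 0.9995

0.9995


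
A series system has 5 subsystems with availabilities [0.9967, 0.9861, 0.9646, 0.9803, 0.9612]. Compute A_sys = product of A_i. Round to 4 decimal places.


Subsystems: [0.9967, 0.9861, 0.9646, 0.9803, 0.9612]
After subsystem 1 (A=0.9967): product = 0.9967
After subsystem 2 (A=0.9861): product = 0.9828
After subsystem 3 (A=0.9646): product = 0.9481
After subsystem 4 (A=0.9803): product = 0.9294
After subsystem 5 (A=0.9612): product = 0.8933
A_sys = 0.8933

0.8933


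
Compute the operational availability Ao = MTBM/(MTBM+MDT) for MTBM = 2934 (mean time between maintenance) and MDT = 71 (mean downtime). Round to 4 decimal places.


MTBM = 2934
MDT = 71
MTBM + MDT = 3005
Ao = 2934 / 3005
Ao = 0.9764

0.9764


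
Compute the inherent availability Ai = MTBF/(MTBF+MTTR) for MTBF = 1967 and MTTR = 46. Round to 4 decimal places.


MTBF = 1967
MTTR = 46
MTBF + MTTR = 2013
Ai = 1967 / 2013
Ai = 0.9771

0.9771


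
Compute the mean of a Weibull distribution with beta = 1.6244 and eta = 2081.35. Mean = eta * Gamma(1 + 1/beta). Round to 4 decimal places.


beta = 1.6244, eta = 2081.35
1/beta = 0.6156
1 + 1/beta = 1.6156
Gamma(1.6156) = 0.8954
Mean = 2081.35 * 0.8954
Mean = 1863.5755

1863.5755


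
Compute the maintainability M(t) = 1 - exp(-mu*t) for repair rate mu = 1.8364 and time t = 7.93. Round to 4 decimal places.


mu = 1.8364, t = 7.93
mu * t = 1.8364 * 7.93 = 14.5627
exp(-14.5627) = 0.0
M(t) = 1 - 0.0
M(t) = 1.0

1.0


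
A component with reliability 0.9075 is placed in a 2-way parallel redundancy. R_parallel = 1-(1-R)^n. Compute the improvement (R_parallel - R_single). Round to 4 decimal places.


R_single = 0.9075, n = 2
1 - R_single = 0.0925
(1 - R_single)^n = 0.0925^2 = 0.0086
R_parallel = 1 - 0.0086 = 0.9914
Improvement = 0.9914 - 0.9075
Improvement = 0.0839

0.0839


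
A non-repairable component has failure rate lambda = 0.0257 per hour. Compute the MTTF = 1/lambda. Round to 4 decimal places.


lambda = 0.0257
MTTF = 1 / 0.0257
MTTF = 38.9105

38.9105


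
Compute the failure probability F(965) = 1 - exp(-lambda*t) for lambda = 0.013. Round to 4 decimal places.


lambda = 0.013, t = 965
lambda * t = 12.545
exp(-12.545) = 0.0
F(t) = 1 - 0.0
F(t) = 1.0

1.0


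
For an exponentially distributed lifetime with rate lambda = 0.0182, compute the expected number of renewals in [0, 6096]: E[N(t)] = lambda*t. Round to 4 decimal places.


lambda = 0.0182
t = 6096
E[N(t)] = lambda * t
E[N(t)] = 0.0182 * 6096
E[N(t)] = 110.9472

110.9472


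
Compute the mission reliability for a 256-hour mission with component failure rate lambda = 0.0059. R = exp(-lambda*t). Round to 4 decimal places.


lambda = 0.0059
mission_time = 256
lambda * t = 0.0059 * 256 = 1.5104
R = exp(-1.5104)
R = 0.2208

0.2208


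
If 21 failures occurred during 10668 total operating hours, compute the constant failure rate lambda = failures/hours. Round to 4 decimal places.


failures = 21
total_hours = 10668
lambda = 21 / 10668
lambda = 0.002

0.002


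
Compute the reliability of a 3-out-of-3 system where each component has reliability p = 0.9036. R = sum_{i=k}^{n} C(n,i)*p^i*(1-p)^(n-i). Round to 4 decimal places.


k = 3, n = 3, p = 0.9036
i=3: C(3,3)=1 * 0.9036^3 * 0.0964^0 = 0.7378
R = sum of terms = 0.7378

0.7378


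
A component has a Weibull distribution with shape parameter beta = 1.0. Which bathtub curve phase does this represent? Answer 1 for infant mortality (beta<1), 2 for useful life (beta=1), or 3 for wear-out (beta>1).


beta = 1.0
Compare beta to 1:
beta < 1 => infant mortality (phase 1)
beta = 1 => useful life (phase 2)
beta > 1 => wear-out (phase 3)
Since beta = 1.0, this is useful life (constant failure rate)
Phase = 2

2


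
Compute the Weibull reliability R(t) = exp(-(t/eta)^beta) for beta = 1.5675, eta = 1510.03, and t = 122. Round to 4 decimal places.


beta = 1.5675, eta = 1510.03, t = 122
t/eta = 122 / 1510.03 = 0.0808
(t/eta)^beta = 0.0808^1.5675 = 0.0194
R(t) = exp(-0.0194)
R(t) = 0.9808

0.9808


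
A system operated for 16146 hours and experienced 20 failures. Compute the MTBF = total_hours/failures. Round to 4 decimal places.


total_hours = 16146
failures = 20
MTBF = 16146 / 20
MTBF = 807.3

807.3


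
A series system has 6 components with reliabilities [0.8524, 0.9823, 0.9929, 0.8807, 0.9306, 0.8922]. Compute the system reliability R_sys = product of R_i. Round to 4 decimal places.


Components: [0.8524, 0.9823, 0.9929, 0.8807, 0.9306, 0.8922]
After component 1 (R=0.8524): product = 0.8524
After component 2 (R=0.9823): product = 0.8373
After component 3 (R=0.9929): product = 0.8314
After component 4 (R=0.8807): product = 0.7322
After component 5 (R=0.9306): product = 0.6814
After component 6 (R=0.8922): product = 0.6079
R_sys = 0.6079

0.6079


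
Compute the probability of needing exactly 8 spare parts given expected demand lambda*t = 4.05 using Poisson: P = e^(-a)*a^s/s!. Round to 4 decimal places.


a = 4.05, s = 8
e^(-a) = e^(-4.05) = 0.0174
a^s = 4.05^8 = 72383.6011
s! = 40320
P = 0.0174 * 72383.6011 / 40320
P = 0.0313

0.0313


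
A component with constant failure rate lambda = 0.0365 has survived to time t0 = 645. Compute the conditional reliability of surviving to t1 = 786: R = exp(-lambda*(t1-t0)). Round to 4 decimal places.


lambda = 0.0365
t0 = 645, t1 = 786
t1 - t0 = 141
lambda * (t1-t0) = 0.0365 * 141 = 5.1465
R = exp(-5.1465)
R = 0.0058

0.0058


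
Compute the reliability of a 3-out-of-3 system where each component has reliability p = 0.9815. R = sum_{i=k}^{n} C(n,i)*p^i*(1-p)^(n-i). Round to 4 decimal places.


k = 3, n = 3, p = 0.9815
i=3: C(3,3)=1 * 0.9815^3 * 0.0185^0 = 0.9455
R = sum of terms = 0.9455

0.9455


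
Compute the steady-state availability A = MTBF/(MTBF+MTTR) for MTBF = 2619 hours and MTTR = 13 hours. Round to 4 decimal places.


MTBF = 2619
MTTR = 13
MTBF + MTTR = 2632
A = 2619 / 2632
A = 0.9951

0.9951


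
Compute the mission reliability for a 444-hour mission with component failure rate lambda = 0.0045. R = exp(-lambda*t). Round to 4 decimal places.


lambda = 0.0045
mission_time = 444
lambda * t = 0.0045 * 444 = 1.998
R = exp(-1.998)
R = 0.1356

0.1356


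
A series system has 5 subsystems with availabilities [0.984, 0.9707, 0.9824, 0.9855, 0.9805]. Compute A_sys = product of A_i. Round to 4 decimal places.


Subsystems: [0.984, 0.9707, 0.9824, 0.9855, 0.9805]
After subsystem 1 (A=0.984): product = 0.984
After subsystem 2 (A=0.9707): product = 0.9552
After subsystem 3 (A=0.9824): product = 0.9384
After subsystem 4 (A=0.9855): product = 0.9248
After subsystem 5 (A=0.9805): product = 0.9067
A_sys = 0.9067

0.9067


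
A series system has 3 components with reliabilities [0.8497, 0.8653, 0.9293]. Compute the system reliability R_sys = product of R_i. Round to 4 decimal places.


Components: [0.8497, 0.8653, 0.9293]
After component 1 (R=0.8497): product = 0.8497
After component 2 (R=0.8653): product = 0.7352
After component 3 (R=0.9293): product = 0.6833
R_sys = 0.6833

0.6833


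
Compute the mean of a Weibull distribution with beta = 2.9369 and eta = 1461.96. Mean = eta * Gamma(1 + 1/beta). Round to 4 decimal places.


beta = 2.9369, eta = 1461.96
1/beta = 0.3405
1 + 1/beta = 1.3405
Gamma(1.3405) = 0.8922
Mean = 1461.96 * 0.8922
Mean = 1304.303

1304.303


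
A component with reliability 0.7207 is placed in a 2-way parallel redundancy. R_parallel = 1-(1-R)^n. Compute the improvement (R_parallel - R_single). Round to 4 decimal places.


R_single = 0.7207, n = 2
1 - R_single = 0.2793
(1 - R_single)^n = 0.2793^2 = 0.078
R_parallel = 1 - 0.078 = 0.922
Improvement = 0.922 - 0.7207
Improvement = 0.2013

0.2013


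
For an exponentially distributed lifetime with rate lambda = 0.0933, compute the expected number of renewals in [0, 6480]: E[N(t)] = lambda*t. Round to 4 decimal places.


lambda = 0.0933
t = 6480
E[N(t)] = lambda * t
E[N(t)] = 0.0933 * 6480
E[N(t)] = 604.584

604.584


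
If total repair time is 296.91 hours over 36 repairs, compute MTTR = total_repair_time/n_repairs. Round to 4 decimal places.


total_repair_time = 296.91
n_repairs = 36
MTTR = 296.91 / 36
MTTR = 8.2475

8.2475


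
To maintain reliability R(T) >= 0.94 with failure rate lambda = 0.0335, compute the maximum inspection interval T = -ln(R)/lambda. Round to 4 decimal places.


R_target = 0.94
lambda = 0.0335
-ln(0.94) = 0.0619
T = 0.0619 / 0.0335
T = 1.847

1.847


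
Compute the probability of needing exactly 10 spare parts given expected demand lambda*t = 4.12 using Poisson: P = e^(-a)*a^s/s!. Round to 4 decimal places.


a = 4.12, s = 10
e^(-a) = e^(-4.12) = 0.0162
a^s = 4.12^10 = 1409198.4614
s! = 3628800
P = 0.0162 * 1409198.4614 / 3628800
P = 0.0063

0.0063


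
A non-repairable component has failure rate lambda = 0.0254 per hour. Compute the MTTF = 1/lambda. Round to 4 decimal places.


lambda = 0.0254
MTTF = 1 / 0.0254
MTTF = 39.3701

39.3701


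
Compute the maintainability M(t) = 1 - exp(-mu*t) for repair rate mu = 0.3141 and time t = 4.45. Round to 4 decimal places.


mu = 0.3141, t = 4.45
mu * t = 0.3141 * 4.45 = 1.3977
exp(-1.3977) = 0.2472
M(t) = 1 - 0.2472
M(t) = 0.7528

0.7528


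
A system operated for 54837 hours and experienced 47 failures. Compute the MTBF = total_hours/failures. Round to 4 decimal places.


total_hours = 54837
failures = 47
MTBF = 54837 / 47
MTBF = 1166.7447

1166.7447


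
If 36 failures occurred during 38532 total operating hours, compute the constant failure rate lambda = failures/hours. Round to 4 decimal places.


failures = 36
total_hours = 38532
lambda = 36 / 38532
lambda = 0.0009

0.0009


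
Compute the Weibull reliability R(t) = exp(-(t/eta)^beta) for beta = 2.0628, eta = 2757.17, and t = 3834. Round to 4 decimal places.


beta = 2.0628, eta = 2757.17, t = 3834
t/eta = 3834 / 2757.17 = 1.3906
(t/eta)^beta = 1.3906^2.0628 = 1.9741
R(t) = exp(-1.9741)
R(t) = 0.1389

0.1389


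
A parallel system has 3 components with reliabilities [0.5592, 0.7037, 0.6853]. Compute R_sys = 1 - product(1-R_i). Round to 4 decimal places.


Components: [0.5592, 0.7037, 0.6853]
(1 - 0.5592) = 0.4408, running product = 0.4408
(1 - 0.7037) = 0.2963, running product = 0.1306
(1 - 0.6853) = 0.3147, running product = 0.0411
Product of (1-R_i) = 0.0411
R_sys = 1 - 0.0411 = 0.9589

0.9589


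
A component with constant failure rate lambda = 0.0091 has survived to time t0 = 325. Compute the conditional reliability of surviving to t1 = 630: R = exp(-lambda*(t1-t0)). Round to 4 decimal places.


lambda = 0.0091
t0 = 325, t1 = 630
t1 - t0 = 305
lambda * (t1-t0) = 0.0091 * 305 = 2.7755
R = exp(-2.7755)
R = 0.0623

0.0623


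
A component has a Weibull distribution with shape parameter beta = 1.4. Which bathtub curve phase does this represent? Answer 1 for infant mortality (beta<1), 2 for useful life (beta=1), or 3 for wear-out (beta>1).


beta = 1.4
Compare beta to 1:
beta < 1 => infant mortality (phase 1)
beta = 1 => useful life (phase 2)
beta > 1 => wear-out (phase 3)
Since beta = 1.4, this is wear-out (increasing failure rate)
Phase = 3

3


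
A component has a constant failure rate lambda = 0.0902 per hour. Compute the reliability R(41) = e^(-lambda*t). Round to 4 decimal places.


lambda = 0.0902
t = 41
lambda * t = 3.6982
R(t) = e^(-3.6982)
R(t) = 0.0248

0.0248


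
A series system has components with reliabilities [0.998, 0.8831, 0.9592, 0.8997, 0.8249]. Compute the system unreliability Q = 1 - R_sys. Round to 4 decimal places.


Components: [0.998, 0.8831, 0.9592, 0.8997, 0.8249]
After component 1: product = 0.998
After component 2: product = 0.8813
After component 3: product = 0.8454
After component 4: product = 0.7606
After component 5: product = 0.6274
R_sys = 0.6274
Q = 1 - 0.6274 = 0.3726

0.3726


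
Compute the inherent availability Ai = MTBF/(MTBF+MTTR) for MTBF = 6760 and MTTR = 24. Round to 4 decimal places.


MTBF = 6760
MTTR = 24
MTBF + MTTR = 6784
Ai = 6760 / 6784
Ai = 0.9965

0.9965


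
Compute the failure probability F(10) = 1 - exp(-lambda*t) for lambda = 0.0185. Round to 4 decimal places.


lambda = 0.0185, t = 10
lambda * t = 0.185
exp(-0.185) = 0.8311
F(t) = 1 - 0.8311
F(t) = 0.1689

0.1689


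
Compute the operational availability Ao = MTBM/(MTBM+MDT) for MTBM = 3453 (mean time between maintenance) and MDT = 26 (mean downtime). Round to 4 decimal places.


MTBM = 3453
MDT = 26
MTBM + MDT = 3479
Ao = 3453 / 3479
Ao = 0.9925

0.9925


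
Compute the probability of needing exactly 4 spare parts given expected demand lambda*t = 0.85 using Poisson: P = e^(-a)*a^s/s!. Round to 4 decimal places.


a = 0.85, s = 4
e^(-a) = e^(-0.85) = 0.4274
a^s = 0.85^4 = 0.522
s! = 24
P = 0.4274 * 0.522 / 24
P = 0.0093

0.0093


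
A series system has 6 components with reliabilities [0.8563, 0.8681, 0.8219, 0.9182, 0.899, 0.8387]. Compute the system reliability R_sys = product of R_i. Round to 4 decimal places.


Components: [0.8563, 0.8681, 0.8219, 0.9182, 0.899, 0.8387]
After component 1 (R=0.8563): product = 0.8563
After component 2 (R=0.8681): product = 0.7434
After component 3 (R=0.8219): product = 0.611
After component 4 (R=0.9182): product = 0.561
After component 5 (R=0.899): product = 0.5043
After component 6 (R=0.8387): product = 0.423
R_sys = 0.423

0.423


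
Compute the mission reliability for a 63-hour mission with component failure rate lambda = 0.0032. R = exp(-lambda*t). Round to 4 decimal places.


lambda = 0.0032
mission_time = 63
lambda * t = 0.0032 * 63 = 0.2016
R = exp(-0.2016)
R = 0.8174

0.8174


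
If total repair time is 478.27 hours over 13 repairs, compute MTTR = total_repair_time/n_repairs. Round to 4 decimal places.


total_repair_time = 478.27
n_repairs = 13
MTTR = 478.27 / 13
MTTR = 36.79

36.79


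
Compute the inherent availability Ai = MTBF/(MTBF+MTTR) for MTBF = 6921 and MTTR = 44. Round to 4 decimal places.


MTBF = 6921
MTTR = 44
MTBF + MTTR = 6965
Ai = 6921 / 6965
Ai = 0.9937

0.9937


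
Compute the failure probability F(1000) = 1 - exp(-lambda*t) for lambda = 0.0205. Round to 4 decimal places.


lambda = 0.0205, t = 1000
lambda * t = 20.5
exp(-20.5) = 0.0
F(t) = 1 - 0.0
F(t) = 1.0

1.0


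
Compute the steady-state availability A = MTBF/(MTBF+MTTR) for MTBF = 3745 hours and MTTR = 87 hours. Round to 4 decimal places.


MTBF = 3745
MTTR = 87
MTBF + MTTR = 3832
A = 3745 / 3832
A = 0.9773

0.9773


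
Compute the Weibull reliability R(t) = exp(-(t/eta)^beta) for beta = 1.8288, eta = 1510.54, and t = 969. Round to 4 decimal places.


beta = 1.8288, eta = 1510.54, t = 969
t/eta = 969 / 1510.54 = 0.6415
(t/eta)^beta = 0.6415^1.8288 = 0.444
R(t) = exp(-0.444)
R(t) = 0.6415

0.6415


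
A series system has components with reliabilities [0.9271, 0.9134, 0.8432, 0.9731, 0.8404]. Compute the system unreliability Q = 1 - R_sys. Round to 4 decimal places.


Components: [0.9271, 0.9134, 0.8432, 0.9731, 0.8404]
After component 1: product = 0.9271
After component 2: product = 0.8468
After component 3: product = 0.714
After component 4: product = 0.6948
After component 5: product = 0.5839
R_sys = 0.5839
Q = 1 - 0.5839 = 0.4161

0.4161


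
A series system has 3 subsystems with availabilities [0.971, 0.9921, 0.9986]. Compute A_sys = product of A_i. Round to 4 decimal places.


Subsystems: [0.971, 0.9921, 0.9986]
After subsystem 1 (A=0.971): product = 0.971
After subsystem 2 (A=0.9921): product = 0.9633
After subsystem 3 (A=0.9986): product = 0.962
A_sys = 0.962

0.962


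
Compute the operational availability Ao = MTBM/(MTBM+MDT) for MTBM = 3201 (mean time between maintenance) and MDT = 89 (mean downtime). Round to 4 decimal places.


MTBM = 3201
MDT = 89
MTBM + MDT = 3290
Ao = 3201 / 3290
Ao = 0.9729

0.9729


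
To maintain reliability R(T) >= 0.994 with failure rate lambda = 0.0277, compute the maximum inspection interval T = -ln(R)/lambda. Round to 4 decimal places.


R_target = 0.994
lambda = 0.0277
-ln(0.994) = 0.006
T = 0.006 / 0.0277
T = 0.2173

0.2173


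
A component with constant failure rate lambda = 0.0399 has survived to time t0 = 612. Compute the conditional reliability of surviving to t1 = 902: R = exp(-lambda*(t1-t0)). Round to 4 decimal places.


lambda = 0.0399
t0 = 612, t1 = 902
t1 - t0 = 290
lambda * (t1-t0) = 0.0399 * 290 = 11.571
R = exp(-11.571)
R = 0.0

0.0


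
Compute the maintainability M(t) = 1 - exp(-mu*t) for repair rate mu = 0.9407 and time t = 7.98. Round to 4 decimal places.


mu = 0.9407, t = 7.98
mu * t = 0.9407 * 7.98 = 7.5068
exp(-7.5068) = 0.0005
M(t) = 1 - 0.0005
M(t) = 0.9995

0.9995


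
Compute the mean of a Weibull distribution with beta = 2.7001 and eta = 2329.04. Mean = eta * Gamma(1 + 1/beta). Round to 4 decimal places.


beta = 2.7001, eta = 2329.04
1/beta = 0.3704
1 + 1/beta = 1.3704
Gamma(1.3704) = 0.8893
Mean = 2329.04 * 0.8893
Mean = 2071.1785

2071.1785


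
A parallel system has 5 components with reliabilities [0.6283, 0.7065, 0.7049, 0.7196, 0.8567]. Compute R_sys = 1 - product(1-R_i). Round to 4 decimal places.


Components: [0.6283, 0.7065, 0.7049, 0.7196, 0.8567]
(1 - 0.6283) = 0.3717, running product = 0.3717
(1 - 0.7065) = 0.2935, running product = 0.1091
(1 - 0.7049) = 0.2951, running product = 0.0322
(1 - 0.7196) = 0.2804, running product = 0.009
(1 - 0.8567) = 0.1433, running product = 0.0013
Product of (1-R_i) = 0.0013
R_sys = 1 - 0.0013 = 0.9987

0.9987


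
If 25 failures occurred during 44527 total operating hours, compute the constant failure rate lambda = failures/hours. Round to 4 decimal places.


failures = 25
total_hours = 44527
lambda = 25 / 44527
lambda = 0.0006

0.0006


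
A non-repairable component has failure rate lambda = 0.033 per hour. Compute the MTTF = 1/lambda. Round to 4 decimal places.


lambda = 0.033
MTTF = 1 / 0.033
MTTF = 30.303

30.303


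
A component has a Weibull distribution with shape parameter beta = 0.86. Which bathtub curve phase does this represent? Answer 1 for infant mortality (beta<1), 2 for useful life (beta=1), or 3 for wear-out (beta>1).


beta = 0.86
Compare beta to 1:
beta < 1 => infant mortality (phase 1)
beta = 1 => useful life (phase 2)
beta > 1 => wear-out (phase 3)
Since beta = 0.86, this is infant mortality (decreasing failure rate)
Phase = 1

1


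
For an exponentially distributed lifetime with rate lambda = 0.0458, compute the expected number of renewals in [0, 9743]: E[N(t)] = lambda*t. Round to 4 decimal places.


lambda = 0.0458
t = 9743
E[N(t)] = lambda * t
E[N(t)] = 0.0458 * 9743
E[N(t)] = 446.2294

446.2294


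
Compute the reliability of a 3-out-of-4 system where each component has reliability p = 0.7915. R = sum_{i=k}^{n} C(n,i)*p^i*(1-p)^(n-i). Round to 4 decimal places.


k = 3, n = 4, p = 0.7915
i=3: C(4,3)=4 * 0.7915^3 * 0.2085^1 = 0.4135
i=4: C(4,4)=1 * 0.7915^4 * 0.2085^0 = 0.3925
R = sum of terms = 0.806

0.806


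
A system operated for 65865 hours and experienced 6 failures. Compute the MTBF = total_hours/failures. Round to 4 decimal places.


total_hours = 65865
failures = 6
MTBF = 65865 / 6
MTBF = 10977.5

10977.5


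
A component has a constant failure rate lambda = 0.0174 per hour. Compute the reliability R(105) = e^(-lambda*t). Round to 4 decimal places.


lambda = 0.0174
t = 105
lambda * t = 1.827
R(t) = e^(-1.827)
R(t) = 0.1609

0.1609


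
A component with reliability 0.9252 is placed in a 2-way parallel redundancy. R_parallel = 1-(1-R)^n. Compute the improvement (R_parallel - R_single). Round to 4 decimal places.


R_single = 0.9252, n = 2
1 - R_single = 0.0748
(1 - R_single)^n = 0.0748^2 = 0.0056
R_parallel = 1 - 0.0056 = 0.9944
Improvement = 0.9944 - 0.9252
Improvement = 0.0692

0.0692


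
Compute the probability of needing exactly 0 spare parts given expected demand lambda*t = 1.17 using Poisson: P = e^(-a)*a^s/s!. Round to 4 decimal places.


a = 1.17, s = 0
e^(-a) = e^(-1.17) = 0.3104
a^s = 1.17^0 = 1.0
s! = 1
P = 0.3104 * 1.0 / 1
P = 0.3104

0.3104


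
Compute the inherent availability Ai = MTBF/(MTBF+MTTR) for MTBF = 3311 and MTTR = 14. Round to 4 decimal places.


MTBF = 3311
MTTR = 14
MTBF + MTTR = 3325
Ai = 3311 / 3325
Ai = 0.9958

0.9958


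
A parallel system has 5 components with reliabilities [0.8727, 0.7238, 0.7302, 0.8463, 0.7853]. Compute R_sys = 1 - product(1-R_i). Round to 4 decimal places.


Components: [0.8727, 0.7238, 0.7302, 0.8463, 0.7853]
(1 - 0.8727) = 0.1273, running product = 0.1273
(1 - 0.7238) = 0.2762, running product = 0.0352
(1 - 0.7302) = 0.2698, running product = 0.0095
(1 - 0.8463) = 0.1537, running product = 0.0015
(1 - 0.7853) = 0.2147, running product = 0.0003
Product of (1-R_i) = 0.0003
R_sys = 1 - 0.0003 = 0.9997

0.9997


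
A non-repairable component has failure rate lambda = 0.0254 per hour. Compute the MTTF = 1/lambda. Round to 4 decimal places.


lambda = 0.0254
MTTF = 1 / 0.0254
MTTF = 39.3701

39.3701


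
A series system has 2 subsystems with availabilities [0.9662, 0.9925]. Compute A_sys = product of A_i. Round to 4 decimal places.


Subsystems: [0.9662, 0.9925]
After subsystem 1 (A=0.9662): product = 0.9662
After subsystem 2 (A=0.9925): product = 0.959
A_sys = 0.959

0.959


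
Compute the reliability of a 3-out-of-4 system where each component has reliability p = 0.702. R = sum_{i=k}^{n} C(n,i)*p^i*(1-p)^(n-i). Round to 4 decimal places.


k = 3, n = 4, p = 0.702
i=3: C(4,3)=4 * 0.702^3 * 0.298^1 = 0.4124
i=4: C(4,4)=1 * 0.702^4 * 0.298^0 = 0.2429
R = sum of terms = 0.6552

0.6552


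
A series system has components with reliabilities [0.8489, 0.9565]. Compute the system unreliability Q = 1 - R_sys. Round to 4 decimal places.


Components: [0.8489, 0.9565]
After component 1: product = 0.8489
After component 2: product = 0.812
R_sys = 0.812
Q = 1 - 0.812 = 0.188

0.188


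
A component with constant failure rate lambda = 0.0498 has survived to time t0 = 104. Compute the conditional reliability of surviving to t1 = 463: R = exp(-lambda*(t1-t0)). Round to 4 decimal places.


lambda = 0.0498
t0 = 104, t1 = 463
t1 - t0 = 359
lambda * (t1-t0) = 0.0498 * 359 = 17.8782
R = exp(-17.8782)
R = 0.0

0.0


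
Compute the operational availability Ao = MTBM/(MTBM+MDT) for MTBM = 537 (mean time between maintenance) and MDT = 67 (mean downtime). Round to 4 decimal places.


MTBM = 537
MDT = 67
MTBM + MDT = 604
Ao = 537 / 604
Ao = 0.8891

0.8891


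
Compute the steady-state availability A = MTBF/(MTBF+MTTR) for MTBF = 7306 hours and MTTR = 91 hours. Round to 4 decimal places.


MTBF = 7306
MTTR = 91
MTBF + MTTR = 7397
A = 7306 / 7397
A = 0.9877

0.9877


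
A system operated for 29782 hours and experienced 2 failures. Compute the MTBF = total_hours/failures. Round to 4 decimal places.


total_hours = 29782
failures = 2
MTBF = 29782 / 2
MTBF = 14891.0

14891.0


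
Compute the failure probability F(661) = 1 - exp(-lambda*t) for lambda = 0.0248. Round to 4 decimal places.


lambda = 0.0248, t = 661
lambda * t = 16.3928
exp(-16.3928) = 0.0
F(t) = 1 - 0.0
F(t) = 1.0

1.0


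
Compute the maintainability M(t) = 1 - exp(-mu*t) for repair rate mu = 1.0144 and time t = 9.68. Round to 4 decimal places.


mu = 1.0144, t = 9.68
mu * t = 1.0144 * 9.68 = 9.8194
exp(-9.8194) = 0.0001
M(t) = 1 - 0.0001
M(t) = 0.9999

0.9999


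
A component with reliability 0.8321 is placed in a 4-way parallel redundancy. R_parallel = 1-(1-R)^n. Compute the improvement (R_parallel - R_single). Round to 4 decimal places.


R_single = 0.8321, n = 4
1 - R_single = 0.1679
(1 - R_single)^n = 0.1679^4 = 0.0008
R_parallel = 1 - 0.0008 = 0.9992
Improvement = 0.9992 - 0.8321
Improvement = 0.1671

0.1671


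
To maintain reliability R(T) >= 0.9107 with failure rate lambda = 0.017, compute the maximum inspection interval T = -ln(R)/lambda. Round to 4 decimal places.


R_target = 0.9107
lambda = 0.017
-ln(0.9107) = 0.0935
T = 0.0935 / 0.017
T = 5.5025

5.5025


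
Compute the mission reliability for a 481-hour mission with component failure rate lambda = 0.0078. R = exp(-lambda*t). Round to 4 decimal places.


lambda = 0.0078
mission_time = 481
lambda * t = 0.0078 * 481 = 3.7518
R = exp(-3.7518)
R = 0.0235

0.0235


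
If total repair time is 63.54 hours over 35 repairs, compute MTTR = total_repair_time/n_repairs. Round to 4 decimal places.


total_repair_time = 63.54
n_repairs = 35
MTTR = 63.54 / 35
MTTR = 1.8154

1.8154


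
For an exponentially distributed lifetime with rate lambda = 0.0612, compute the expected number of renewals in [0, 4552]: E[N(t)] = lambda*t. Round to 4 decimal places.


lambda = 0.0612
t = 4552
E[N(t)] = lambda * t
E[N(t)] = 0.0612 * 4552
E[N(t)] = 278.5824

278.5824


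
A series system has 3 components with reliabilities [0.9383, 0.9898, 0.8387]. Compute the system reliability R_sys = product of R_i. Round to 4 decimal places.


Components: [0.9383, 0.9898, 0.8387]
After component 1 (R=0.9383): product = 0.9383
After component 2 (R=0.9898): product = 0.9287
After component 3 (R=0.8387): product = 0.7789
R_sys = 0.7789

0.7789


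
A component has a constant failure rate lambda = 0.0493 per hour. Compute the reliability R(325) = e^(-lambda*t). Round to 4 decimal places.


lambda = 0.0493
t = 325
lambda * t = 16.0225
R(t) = e^(-16.0225)
R(t) = 0.0

0.0


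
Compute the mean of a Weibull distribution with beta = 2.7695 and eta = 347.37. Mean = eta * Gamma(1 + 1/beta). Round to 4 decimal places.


beta = 2.7695, eta = 347.37
1/beta = 0.3611
1 + 1/beta = 1.3611
Gamma(1.3611) = 0.8901
Mean = 347.37 * 0.8901
Mean = 309.1893

309.1893


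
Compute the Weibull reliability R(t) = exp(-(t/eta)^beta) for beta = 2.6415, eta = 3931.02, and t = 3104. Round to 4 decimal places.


beta = 2.6415, eta = 3931.02, t = 3104
t/eta = 3104 / 3931.02 = 0.7896
(t/eta)^beta = 0.7896^2.6415 = 0.5358
R(t) = exp(-0.5358)
R(t) = 0.5852

0.5852


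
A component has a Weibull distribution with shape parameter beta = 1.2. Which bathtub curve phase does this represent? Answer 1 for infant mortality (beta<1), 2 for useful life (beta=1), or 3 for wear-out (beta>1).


beta = 1.2
Compare beta to 1:
beta < 1 => infant mortality (phase 1)
beta = 1 => useful life (phase 2)
beta > 1 => wear-out (phase 3)
Since beta = 1.2, this is wear-out (increasing failure rate)
Phase = 3

3


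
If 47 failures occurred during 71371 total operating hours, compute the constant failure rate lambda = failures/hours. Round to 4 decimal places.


failures = 47
total_hours = 71371
lambda = 47 / 71371
lambda = 0.0007

0.0007


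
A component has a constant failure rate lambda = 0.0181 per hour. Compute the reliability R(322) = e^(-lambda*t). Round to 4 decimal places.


lambda = 0.0181
t = 322
lambda * t = 5.8282
R(t) = e^(-5.8282)
R(t) = 0.0029

0.0029


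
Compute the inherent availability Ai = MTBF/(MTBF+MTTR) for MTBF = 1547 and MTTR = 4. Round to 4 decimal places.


MTBF = 1547
MTTR = 4
MTBF + MTTR = 1551
Ai = 1547 / 1551
Ai = 0.9974

0.9974


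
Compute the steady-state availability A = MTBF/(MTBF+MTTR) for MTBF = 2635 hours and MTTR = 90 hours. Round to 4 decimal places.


MTBF = 2635
MTTR = 90
MTBF + MTTR = 2725
A = 2635 / 2725
A = 0.967

0.967


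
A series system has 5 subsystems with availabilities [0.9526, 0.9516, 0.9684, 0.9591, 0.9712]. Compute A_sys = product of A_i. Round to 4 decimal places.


Subsystems: [0.9526, 0.9516, 0.9684, 0.9591, 0.9712]
After subsystem 1 (A=0.9526): product = 0.9526
After subsystem 2 (A=0.9516): product = 0.9065
After subsystem 3 (A=0.9684): product = 0.8778
After subsystem 4 (A=0.9591): product = 0.8419
After subsystem 5 (A=0.9712): product = 0.8177
A_sys = 0.8177

0.8177


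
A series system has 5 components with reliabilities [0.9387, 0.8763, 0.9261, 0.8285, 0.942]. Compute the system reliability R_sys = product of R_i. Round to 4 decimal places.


Components: [0.9387, 0.8763, 0.9261, 0.8285, 0.942]
After component 1 (R=0.9387): product = 0.9387
After component 2 (R=0.8763): product = 0.8226
After component 3 (R=0.9261): product = 0.7618
After component 4 (R=0.8285): product = 0.6311
After component 5 (R=0.942): product = 0.5945
R_sys = 0.5945

0.5945


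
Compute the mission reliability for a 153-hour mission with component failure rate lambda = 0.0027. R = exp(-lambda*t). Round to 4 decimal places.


lambda = 0.0027
mission_time = 153
lambda * t = 0.0027 * 153 = 0.4131
R = exp(-0.4131)
R = 0.6616

0.6616


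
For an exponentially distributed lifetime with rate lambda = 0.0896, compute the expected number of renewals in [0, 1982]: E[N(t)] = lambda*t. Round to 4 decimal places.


lambda = 0.0896
t = 1982
E[N(t)] = lambda * t
E[N(t)] = 0.0896 * 1982
E[N(t)] = 177.5872

177.5872


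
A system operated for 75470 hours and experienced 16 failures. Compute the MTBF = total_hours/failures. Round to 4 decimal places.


total_hours = 75470
failures = 16
MTBF = 75470 / 16
MTBF = 4716.875

4716.875


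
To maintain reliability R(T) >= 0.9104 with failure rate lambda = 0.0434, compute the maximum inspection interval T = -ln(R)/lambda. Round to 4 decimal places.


R_target = 0.9104
lambda = 0.0434
-ln(0.9104) = 0.0939
T = 0.0939 / 0.0434
T = 2.1629

2.1629


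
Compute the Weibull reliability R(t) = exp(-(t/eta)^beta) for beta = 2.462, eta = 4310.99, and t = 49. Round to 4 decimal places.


beta = 2.462, eta = 4310.99, t = 49
t/eta = 49 / 4310.99 = 0.0114
(t/eta)^beta = 0.0114^2.462 = 0.0
R(t) = exp(-0.0)
R(t) = 1.0

1.0


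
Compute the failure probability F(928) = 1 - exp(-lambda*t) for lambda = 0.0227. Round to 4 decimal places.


lambda = 0.0227, t = 928
lambda * t = 21.0656
exp(-21.0656) = 0.0
F(t) = 1 - 0.0
F(t) = 1.0

1.0


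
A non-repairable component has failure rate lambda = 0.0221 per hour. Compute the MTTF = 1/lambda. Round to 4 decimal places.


lambda = 0.0221
MTTF = 1 / 0.0221
MTTF = 45.2489

45.2489


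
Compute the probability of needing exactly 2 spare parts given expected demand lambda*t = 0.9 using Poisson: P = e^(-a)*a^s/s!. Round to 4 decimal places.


a = 0.9, s = 2
e^(-a) = e^(-0.9) = 0.4066
a^s = 0.9^2 = 0.81
s! = 2
P = 0.4066 * 0.81 / 2
P = 0.1647

0.1647


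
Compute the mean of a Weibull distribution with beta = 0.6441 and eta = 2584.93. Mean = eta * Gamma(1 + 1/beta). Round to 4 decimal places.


beta = 0.6441, eta = 2584.93
1/beta = 1.5526
1 + 1/beta = 2.5526
Gamma(2.5526) = 1.3803
Mean = 2584.93 * 1.3803
Mean = 3568.0045

3568.0045


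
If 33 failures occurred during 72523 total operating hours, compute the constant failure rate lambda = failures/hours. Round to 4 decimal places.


failures = 33
total_hours = 72523
lambda = 33 / 72523
lambda = 0.0005

0.0005


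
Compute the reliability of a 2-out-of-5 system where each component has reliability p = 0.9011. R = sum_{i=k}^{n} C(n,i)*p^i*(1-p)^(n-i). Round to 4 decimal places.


k = 2, n = 5, p = 0.9011
i=2: C(5,2)=10 * 0.9011^2 * 0.0989^3 = 0.0079
i=3: C(5,3)=10 * 0.9011^3 * 0.0989^2 = 0.0716
i=4: C(5,4)=5 * 0.9011^4 * 0.0989^1 = 0.326
i=5: C(5,5)=1 * 0.9011^5 * 0.0989^0 = 0.5941
R = sum of terms = 0.9996

0.9996


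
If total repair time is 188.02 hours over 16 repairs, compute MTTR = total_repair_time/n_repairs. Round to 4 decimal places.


total_repair_time = 188.02
n_repairs = 16
MTTR = 188.02 / 16
MTTR = 11.7513

11.7513


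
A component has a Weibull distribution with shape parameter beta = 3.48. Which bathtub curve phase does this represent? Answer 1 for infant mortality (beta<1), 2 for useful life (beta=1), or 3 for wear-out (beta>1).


beta = 3.48
Compare beta to 1:
beta < 1 => infant mortality (phase 1)
beta = 1 => useful life (phase 2)
beta > 1 => wear-out (phase 3)
Since beta = 3.48, this is wear-out (increasing failure rate)
Phase = 3

3


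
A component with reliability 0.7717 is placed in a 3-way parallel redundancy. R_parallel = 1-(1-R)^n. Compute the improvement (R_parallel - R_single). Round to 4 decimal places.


R_single = 0.7717, n = 3
1 - R_single = 0.2283
(1 - R_single)^n = 0.2283^3 = 0.0119
R_parallel = 1 - 0.0119 = 0.9881
Improvement = 0.9881 - 0.7717
Improvement = 0.2164

0.2164


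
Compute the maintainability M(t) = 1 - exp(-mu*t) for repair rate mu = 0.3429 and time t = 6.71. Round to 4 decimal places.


mu = 0.3429, t = 6.71
mu * t = 0.3429 * 6.71 = 2.3009
exp(-2.3009) = 0.1002
M(t) = 1 - 0.1002
M(t) = 0.8998

0.8998


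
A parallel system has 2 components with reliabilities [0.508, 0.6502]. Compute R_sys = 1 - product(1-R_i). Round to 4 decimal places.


Components: [0.508, 0.6502]
(1 - 0.508) = 0.492, running product = 0.492
(1 - 0.6502) = 0.3498, running product = 0.1721
Product of (1-R_i) = 0.1721
R_sys = 1 - 0.1721 = 0.8279

0.8279


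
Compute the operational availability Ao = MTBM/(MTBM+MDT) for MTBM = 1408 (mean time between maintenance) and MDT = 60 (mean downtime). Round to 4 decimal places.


MTBM = 1408
MDT = 60
MTBM + MDT = 1468
Ao = 1408 / 1468
Ao = 0.9591

0.9591


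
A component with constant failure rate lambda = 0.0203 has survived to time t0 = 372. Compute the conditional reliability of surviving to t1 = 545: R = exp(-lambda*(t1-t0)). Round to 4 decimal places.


lambda = 0.0203
t0 = 372, t1 = 545
t1 - t0 = 173
lambda * (t1-t0) = 0.0203 * 173 = 3.5119
R = exp(-3.5119)
R = 0.0298

0.0298


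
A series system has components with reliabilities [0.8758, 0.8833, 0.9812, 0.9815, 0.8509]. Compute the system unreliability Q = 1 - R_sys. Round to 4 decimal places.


Components: [0.8758, 0.8833, 0.9812, 0.9815, 0.8509]
After component 1: product = 0.8758
After component 2: product = 0.7736
After component 3: product = 0.7591
After component 4: product = 0.745
After component 5: product = 0.6339
R_sys = 0.6339
Q = 1 - 0.6339 = 0.3661

0.3661


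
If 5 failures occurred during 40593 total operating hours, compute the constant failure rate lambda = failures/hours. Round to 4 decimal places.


failures = 5
total_hours = 40593
lambda = 5 / 40593
lambda = 0.0001

0.0001


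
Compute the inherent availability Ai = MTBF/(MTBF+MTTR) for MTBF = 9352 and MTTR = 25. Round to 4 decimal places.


MTBF = 9352
MTTR = 25
MTBF + MTTR = 9377
Ai = 9352 / 9377
Ai = 0.9973

0.9973


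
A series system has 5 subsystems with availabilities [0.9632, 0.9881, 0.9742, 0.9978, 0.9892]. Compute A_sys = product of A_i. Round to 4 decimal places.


Subsystems: [0.9632, 0.9881, 0.9742, 0.9978, 0.9892]
After subsystem 1 (A=0.9632): product = 0.9632
After subsystem 2 (A=0.9881): product = 0.9517
After subsystem 3 (A=0.9742): product = 0.9272
After subsystem 4 (A=0.9978): product = 0.9251
After subsystem 5 (A=0.9892): product = 0.9152
A_sys = 0.9152

0.9152


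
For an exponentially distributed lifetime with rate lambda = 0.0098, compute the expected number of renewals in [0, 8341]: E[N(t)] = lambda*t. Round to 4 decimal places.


lambda = 0.0098
t = 8341
E[N(t)] = lambda * t
E[N(t)] = 0.0098 * 8341
E[N(t)] = 81.7418

81.7418


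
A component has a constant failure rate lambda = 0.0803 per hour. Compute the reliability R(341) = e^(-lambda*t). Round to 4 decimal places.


lambda = 0.0803
t = 341
lambda * t = 27.3823
R(t) = e^(-27.3823)
R(t) = 0.0

0.0


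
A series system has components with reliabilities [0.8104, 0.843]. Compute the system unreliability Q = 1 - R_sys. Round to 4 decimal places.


Components: [0.8104, 0.843]
After component 1: product = 0.8104
After component 2: product = 0.6832
R_sys = 0.6832
Q = 1 - 0.6832 = 0.3168

0.3168


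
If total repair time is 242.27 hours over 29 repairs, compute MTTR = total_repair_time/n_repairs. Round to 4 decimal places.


total_repair_time = 242.27
n_repairs = 29
MTTR = 242.27 / 29
MTTR = 8.3541

8.3541


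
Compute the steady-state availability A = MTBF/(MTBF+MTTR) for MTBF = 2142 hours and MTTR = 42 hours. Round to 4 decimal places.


MTBF = 2142
MTTR = 42
MTBF + MTTR = 2184
A = 2142 / 2184
A = 0.9808

0.9808


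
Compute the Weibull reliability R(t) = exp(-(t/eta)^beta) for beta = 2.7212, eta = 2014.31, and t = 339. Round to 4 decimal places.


beta = 2.7212, eta = 2014.31, t = 339
t/eta = 339 / 2014.31 = 0.1683
(t/eta)^beta = 0.1683^2.7212 = 0.0078
R(t) = exp(-0.0078)
R(t) = 0.9922

0.9922


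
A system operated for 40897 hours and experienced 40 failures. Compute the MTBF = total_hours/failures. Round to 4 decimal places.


total_hours = 40897
failures = 40
MTBF = 40897 / 40
MTBF = 1022.425

1022.425


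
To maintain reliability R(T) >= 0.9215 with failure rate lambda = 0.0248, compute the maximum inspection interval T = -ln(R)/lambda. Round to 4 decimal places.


R_target = 0.9215
lambda = 0.0248
-ln(0.9215) = 0.0818
T = 0.0818 / 0.0248
T = 3.2965

3.2965


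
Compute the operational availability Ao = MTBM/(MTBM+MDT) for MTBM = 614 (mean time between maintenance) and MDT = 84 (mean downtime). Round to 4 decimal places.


MTBM = 614
MDT = 84
MTBM + MDT = 698
Ao = 614 / 698
Ao = 0.8797

0.8797


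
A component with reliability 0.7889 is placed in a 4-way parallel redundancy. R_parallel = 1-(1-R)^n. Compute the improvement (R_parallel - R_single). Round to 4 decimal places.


R_single = 0.7889, n = 4
1 - R_single = 0.2111
(1 - R_single)^n = 0.2111^4 = 0.002
R_parallel = 1 - 0.002 = 0.998
Improvement = 0.998 - 0.7889
Improvement = 0.2091

0.2091


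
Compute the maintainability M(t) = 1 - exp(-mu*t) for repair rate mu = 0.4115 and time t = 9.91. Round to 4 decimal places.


mu = 0.4115, t = 9.91
mu * t = 0.4115 * 9.91 = 4.078
exp(-4.078) = 0.0169
M(t) = 1 - 0.0169
M(t) = 0.9831

0.9831


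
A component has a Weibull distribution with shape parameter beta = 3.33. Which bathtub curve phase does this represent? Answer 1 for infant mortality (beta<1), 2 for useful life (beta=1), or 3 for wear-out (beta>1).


beta = 3.33
Compare beta to 1:
beta < 1 => infant mortality (phase 1)
beta = 1 => useful life (phase 2)
beta > 1 => wear-out (phase 3)
Since beta = 3.33, this is wear-out (increasing failure rate)
Phase = 3

3
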